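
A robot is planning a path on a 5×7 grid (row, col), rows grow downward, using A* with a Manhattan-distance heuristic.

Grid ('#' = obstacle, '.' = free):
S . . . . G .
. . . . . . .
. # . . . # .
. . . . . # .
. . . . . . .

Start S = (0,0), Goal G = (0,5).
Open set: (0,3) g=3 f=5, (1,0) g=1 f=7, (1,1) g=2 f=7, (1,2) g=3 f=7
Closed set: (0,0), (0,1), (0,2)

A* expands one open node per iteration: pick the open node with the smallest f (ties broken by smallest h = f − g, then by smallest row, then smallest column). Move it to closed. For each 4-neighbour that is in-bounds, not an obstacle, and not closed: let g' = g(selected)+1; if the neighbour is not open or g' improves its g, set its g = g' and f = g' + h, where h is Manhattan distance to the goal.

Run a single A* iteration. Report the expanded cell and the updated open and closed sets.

step 1: expand (0,3) (f=5, h=2) → closed; open now [(0,4) g=4 f=5, (1,0) g=1 f=7, (1,1) g=2 f=7, (1,2) g=3 f=7, (1,3) g=4 f=7]

expanded=(0,3); open=[(0,4) g=4 f=5, (1,0) g=1 f=7, (1,1) g=2 f=7, (1,2) g=3 f=7, (1,3) g=4 f=7]; closed=[(0,0), (0,1), (0,2), (0,3)]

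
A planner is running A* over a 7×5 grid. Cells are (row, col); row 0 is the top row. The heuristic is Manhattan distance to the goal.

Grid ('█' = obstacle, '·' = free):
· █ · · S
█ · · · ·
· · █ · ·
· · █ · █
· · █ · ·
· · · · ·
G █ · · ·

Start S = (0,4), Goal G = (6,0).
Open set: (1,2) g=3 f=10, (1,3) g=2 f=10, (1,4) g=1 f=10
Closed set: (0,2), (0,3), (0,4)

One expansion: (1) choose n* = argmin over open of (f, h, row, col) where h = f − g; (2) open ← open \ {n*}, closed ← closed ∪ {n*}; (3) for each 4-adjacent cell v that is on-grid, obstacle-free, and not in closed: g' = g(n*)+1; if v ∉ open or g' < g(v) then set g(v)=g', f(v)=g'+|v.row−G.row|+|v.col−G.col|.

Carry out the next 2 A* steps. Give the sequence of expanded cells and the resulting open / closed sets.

step 1: expand (1,2) (f=10, h=7) → closed; open now [(1,1) g=4 f=10, (1,3) g=2 f=10, (1,4) g=1 f=10]
step 2: expand (1,1) (f=10, h=6) → closed; open now [(1,3) g=2 f=10, (1,4) g=1 f=10, (2,1) g=5 f=10]

order=[(1,2) → (1,1)]; open=[(1,3) g=2 f=10, (1,4) g=1 f=10, (2,1) g=5 f=10]; closed=[(0,2), (0,3), (0,4), (1,1), (1,2)]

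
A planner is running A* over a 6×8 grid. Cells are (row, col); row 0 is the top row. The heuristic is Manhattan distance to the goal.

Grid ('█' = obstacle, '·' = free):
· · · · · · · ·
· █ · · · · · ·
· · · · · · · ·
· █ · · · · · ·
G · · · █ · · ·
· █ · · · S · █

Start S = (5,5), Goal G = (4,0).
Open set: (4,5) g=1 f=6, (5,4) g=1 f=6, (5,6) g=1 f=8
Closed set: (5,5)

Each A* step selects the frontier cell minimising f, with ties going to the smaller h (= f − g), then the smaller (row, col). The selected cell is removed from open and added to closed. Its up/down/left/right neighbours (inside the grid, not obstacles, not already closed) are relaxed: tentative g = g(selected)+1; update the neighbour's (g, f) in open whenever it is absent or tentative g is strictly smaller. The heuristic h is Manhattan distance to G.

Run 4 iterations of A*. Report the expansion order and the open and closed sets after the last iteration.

order=[(4,5) → (5,4) → (5,3) → (4,3)]; open=[(3,3) g=4 f=8, (3,5) g=2 f=8, (4,2) g=4 f=6, (4,6) g=2 f=8, (5,2) g=3 f=6, (5,6) g=1 f=8]; closed=[(4,3), (4,5), (5,3), (5,4), (5,5)]

step 1: expand (4,5) (f=6, h=5) → closed; open now [(3,5) g=2 f=8, (4,6) g=2 f=8, (5,4) g=1 f=6, (5,6) g=1 f=8]
step 2: expand (5,4) (f=6, h=5) → closed; open now [(3,5) g=2 f=8, (4,6) g=2 f=8, (5,3) g=2 f=6, (5,6) g=1 f=8]
step 3: expand (5,3) (f=6, h=4) → closed; open now [(3,5) g=2 f=8, (4,3) g=3 f=6, (4,6) g=2 f=8, (5,2) g=3 f=6, (5,6) g=1 f=8]
step 4: expand (4,3) (f=6, h=3) → closed; open now [(3,3) g=4 f=8, (3,5) g=2 f=8, (4,2) g=4 f=6, (4,6) g=2 f=8, (5,2) g=3 f=6, (5,6) g=1 f=8]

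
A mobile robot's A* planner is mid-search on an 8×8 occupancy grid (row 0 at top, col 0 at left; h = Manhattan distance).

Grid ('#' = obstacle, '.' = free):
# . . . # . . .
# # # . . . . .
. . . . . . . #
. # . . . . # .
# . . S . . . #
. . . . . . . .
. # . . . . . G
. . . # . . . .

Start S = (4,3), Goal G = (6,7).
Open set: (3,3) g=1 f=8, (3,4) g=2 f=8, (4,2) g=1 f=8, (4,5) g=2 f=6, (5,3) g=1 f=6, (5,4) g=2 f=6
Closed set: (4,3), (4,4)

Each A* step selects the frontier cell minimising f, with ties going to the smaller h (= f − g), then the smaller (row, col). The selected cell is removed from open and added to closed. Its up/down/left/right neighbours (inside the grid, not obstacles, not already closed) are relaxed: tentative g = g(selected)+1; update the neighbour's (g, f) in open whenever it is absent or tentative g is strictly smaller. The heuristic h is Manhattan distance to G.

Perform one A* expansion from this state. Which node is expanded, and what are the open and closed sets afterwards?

step 1: expand (4,5) (f=6, h=4) → closed; open now [(3,3) g=1 f=8, (3,4) g=2 f=8, (3,5) g=3 f=8, (4,2) g=1 f=8, (4,6) g=3 f=6, (5,3) g=1 f=6, (5,4) g=2 f=6, (5,5) g=3 f=6]

expanded=(4,5); open=[(3,3) g=1 f=8, (3,4) g=2 f=8, (3,5) g=3 f=8, (4,2) g=1 f=8, (4,6) g=3 f=6, (5,3) g=1 f=6, (5,4) g=2 f=6, (5,5) g=3 f=6]; closed=[(4,3), (4,4), (4,5)]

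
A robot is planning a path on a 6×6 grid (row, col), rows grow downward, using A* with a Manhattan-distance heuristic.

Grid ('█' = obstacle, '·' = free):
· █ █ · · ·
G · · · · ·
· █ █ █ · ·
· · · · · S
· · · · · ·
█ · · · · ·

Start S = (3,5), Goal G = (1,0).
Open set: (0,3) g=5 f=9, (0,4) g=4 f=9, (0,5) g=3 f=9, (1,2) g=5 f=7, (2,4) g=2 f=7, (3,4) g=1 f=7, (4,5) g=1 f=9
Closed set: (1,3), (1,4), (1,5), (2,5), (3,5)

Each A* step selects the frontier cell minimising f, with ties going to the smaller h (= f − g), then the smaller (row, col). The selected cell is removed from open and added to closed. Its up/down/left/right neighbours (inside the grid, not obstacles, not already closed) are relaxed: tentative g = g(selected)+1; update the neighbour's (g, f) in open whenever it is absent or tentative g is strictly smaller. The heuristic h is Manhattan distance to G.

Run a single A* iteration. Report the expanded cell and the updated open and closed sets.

step 1: expand (1,2) (f=7, h=2) → closed; open now [(0,3) g=5 f=9, (0,4) g=4 f=9, (0,5) g=3 f=9, (1,1) g=6 f=7, (2,4) g=2 f=7, (3,4) g=1 f=7, (4,5) g=1 f=9]

expanded=(1,2); open=[(0,3) g=5 f=9, (0,4) g=4 f=9, (0,5) g=3 f=9, (1,1) g=6 f=7, (2,4) g=2 f=7, (3,4) g=1 f=7, (4,5) g=1 f=9]; closed=[(1,2), (1,3), (1,4), (1,5), (2,5), (3,5)]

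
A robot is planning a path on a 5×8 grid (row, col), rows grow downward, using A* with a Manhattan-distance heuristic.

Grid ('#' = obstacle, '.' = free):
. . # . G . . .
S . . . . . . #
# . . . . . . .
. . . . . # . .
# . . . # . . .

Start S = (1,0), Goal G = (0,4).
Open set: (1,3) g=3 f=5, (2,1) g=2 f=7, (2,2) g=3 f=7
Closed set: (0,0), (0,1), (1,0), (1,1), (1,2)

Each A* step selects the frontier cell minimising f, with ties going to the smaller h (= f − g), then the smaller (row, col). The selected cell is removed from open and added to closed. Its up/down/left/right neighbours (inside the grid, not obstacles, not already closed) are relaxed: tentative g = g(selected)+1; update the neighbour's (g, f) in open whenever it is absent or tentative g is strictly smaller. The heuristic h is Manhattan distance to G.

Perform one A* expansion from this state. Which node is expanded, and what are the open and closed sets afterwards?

step 1: expand (1,3) (f=5, h=2) → closed; open now [(0,3) g=4 f=5, (1,4) g=4 f=5, (2,1) g=2 f=7, (2,2) g=3 f=7, (2,3) g=4 f=7]

expanded=(1,3); open=[(0,3) g=4 f=5, (1,4) g=4 f=5, (2,1) g=2 f=7, (2,2) g=3 f=7, (2,3) g=4 f=7]; closed=[(0,0), (0,1), (1,0), (1,1), (1,2), (1,3)]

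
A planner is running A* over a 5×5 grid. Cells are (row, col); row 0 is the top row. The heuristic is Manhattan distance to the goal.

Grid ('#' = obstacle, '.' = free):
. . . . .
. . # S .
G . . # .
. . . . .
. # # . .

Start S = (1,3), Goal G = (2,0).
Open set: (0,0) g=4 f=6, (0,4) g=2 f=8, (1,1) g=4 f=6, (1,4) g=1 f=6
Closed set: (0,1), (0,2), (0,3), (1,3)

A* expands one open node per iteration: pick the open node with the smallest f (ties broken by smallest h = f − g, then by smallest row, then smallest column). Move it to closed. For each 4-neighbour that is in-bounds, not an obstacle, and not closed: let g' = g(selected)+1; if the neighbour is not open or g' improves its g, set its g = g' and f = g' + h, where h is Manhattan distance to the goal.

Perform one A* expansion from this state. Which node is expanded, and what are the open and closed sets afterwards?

step 1: expand (0,0) (f=6, h=2) → closed; open now [(0,4) g=2 f=8, (1,0) g=5 f=6, (1,1) g=4 f=6, (1,4) g=1 f=6]

expanded=(0,0); open=[(0,4) g=2 f=8, (1,0) g=5 f=6, (1,1) g=4 f=6, (1,4) g=1 f=6]; closed=[(0,0), (0,1), (0,2), (0,3), (1,3)]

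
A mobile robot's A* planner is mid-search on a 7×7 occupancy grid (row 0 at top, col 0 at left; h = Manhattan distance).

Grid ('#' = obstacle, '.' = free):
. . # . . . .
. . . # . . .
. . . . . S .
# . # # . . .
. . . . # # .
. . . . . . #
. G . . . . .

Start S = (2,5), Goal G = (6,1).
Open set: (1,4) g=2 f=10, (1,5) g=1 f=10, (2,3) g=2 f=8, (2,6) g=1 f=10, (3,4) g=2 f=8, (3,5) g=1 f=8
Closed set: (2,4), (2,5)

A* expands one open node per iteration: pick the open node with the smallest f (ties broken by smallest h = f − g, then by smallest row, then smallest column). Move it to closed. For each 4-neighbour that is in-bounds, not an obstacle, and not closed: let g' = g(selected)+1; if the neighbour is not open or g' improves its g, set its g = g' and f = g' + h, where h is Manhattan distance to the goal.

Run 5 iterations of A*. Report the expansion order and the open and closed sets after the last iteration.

step 1: expand (2,3) (f=8, h=6) → closed; open now [(1,4) g=2 f=10, (1,5) g=1 f=10, (2,2) g=3 f=8, (2,6) g=1 f=10, (3,4) g=2 f=8, (3,5) g=1 f=8]
step 2: expand (2,2) (f=8, h=5) → closed; open now [(1,2) g=4 f=10, (1,4) g=2 f=10, (1,5) g=1 f=10, (2,1) g=4 f=8, (2,6) g=1 f=10, (3,4) g=2 f=8, (3,5) g=1 f=8]
step 3: expand (2,1) (f=8, h=4) → closed; open now [(1,1) g=5 f=10, (1,2) g=4 f=10, (1,4) g=2 f=10, (1,5) g=1 f=10, (2,0) g=5 f=10, (2,6) g=1 f=10, (3,1) g=5 f=8, (3,4) g=2 f=8, (3,5) g=1 f=8]
step 4: expand (3,1) (f=8, h=3) → closed; open now [(1,1) g=5 f=10, (1,2) g=4 f=10, (1,4) g=2 f=10, (1,5) g=1 f=10, (2,0) g=5 f=10, (2,6) g=1 f=10, (3,4) g=2 f=8, (3,5) g=1 f=8, (4,1) g=6 f=8]
step 5: expand (4,1) (f=8, h=2) → closed; open now [(1,1) g=5 f=10, (1,2) g=4 f=10, (1,4) g=2 f=10, (1,5) g=1 f=10, (2,0) g=5 f=10, (2,6) g=1 f=10, (3,4) g=2 f=8, (3,5) g=1 f=8, (4,0) g=7 f=10, (4,2) g=7 f=10, (5,1) g=7 f=8]

order=[(2,3) → (2,2) → (2,1) → (3,1) → (4,1)]; open=[(1,1) g=5 f=10, (1,2) g=4 f=10, (1,4) g=2 f=10, (1,5) g=1 f=10, (2,0) g=5 f=10, (2,6) g=1 f=10, (3,4) g=2 f=8, (3,5) g=1 f=8, (4,0) g=7 f=10, (4,2) g=7 f=10, (5,1) g=7 f=8]; closed=[(2,1), (2,2), (2,3), (2,4), (2,5), (3,1), (4,1)]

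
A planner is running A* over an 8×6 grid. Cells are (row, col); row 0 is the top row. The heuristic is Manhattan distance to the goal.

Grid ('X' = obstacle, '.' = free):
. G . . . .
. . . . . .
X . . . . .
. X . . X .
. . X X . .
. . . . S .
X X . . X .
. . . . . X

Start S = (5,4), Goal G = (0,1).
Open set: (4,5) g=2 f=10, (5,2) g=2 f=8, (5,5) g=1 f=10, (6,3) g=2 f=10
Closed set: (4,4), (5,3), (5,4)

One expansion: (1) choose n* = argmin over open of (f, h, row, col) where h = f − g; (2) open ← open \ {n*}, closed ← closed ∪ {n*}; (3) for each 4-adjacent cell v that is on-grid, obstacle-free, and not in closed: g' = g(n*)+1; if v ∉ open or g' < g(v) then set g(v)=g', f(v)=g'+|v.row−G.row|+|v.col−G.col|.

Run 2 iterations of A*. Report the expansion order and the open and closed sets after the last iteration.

order=[(5,2) → (5,1)]; open=[(4,1) g=4 f=8, (4,5) g=2 f=10, (5,0) g=4 f=10, (5,5) g=1 f=10, (6,2) g=3 f=10, (6,3) g=2 f=10]; closed=[(4,4), (5,1), (5,2), (5,3), (5,4)]

step 1: expand (5,2) (f=8, h=6) → closed; open now [(4,5) g=2 f=10, (5,1) g=3 f=8, (5,5) g=1 f=10, (6,2) g=3 f=10, (6,3) g=2 f=10]
step 2: expand (5,1) (f=8, h=5) → closed; open now [(4,1) g=4 f=8, (4,5) g=2 f=10, (5,0) g=4 f=10, (5,5) g=1 f=10, (6,2) g=3 f=10, (6,3) g=2 f=10]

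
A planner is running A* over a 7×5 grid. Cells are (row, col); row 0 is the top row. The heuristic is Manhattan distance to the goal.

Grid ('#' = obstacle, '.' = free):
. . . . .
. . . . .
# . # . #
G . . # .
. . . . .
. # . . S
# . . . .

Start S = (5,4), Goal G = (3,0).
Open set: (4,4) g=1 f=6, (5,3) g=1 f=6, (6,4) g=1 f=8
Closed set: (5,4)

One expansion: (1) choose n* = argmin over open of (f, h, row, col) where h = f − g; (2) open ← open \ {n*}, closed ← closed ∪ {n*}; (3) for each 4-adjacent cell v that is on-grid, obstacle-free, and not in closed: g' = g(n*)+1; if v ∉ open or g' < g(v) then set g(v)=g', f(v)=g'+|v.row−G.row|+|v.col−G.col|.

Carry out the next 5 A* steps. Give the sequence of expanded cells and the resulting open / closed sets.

order=[(4,4) → (3,4) → (4,3) → (4,2) → (3,2)]; open=[(3,1) g=5 f=6, (4,1) g=4 f=6, (5,2) g=4 f=8, (5,3) g=1 f=6, (6,4) g=1 f=8]; closed=[(3,2), (3,4), (4,2), (4,3), (4,4), (5,4)]

step 1: expand (4,4) (f=6, h=5) → closed; open now [(3,4) g=2 f=6, (4,3) g=2 f=6, (5,3) g=1 f=6, (6,4) g=1 f=8]
step 2: expand (3,4) (f=6, h=4) → closed; open now [(4,3) g=2 f=6, (5,3) g=1 f=6, (6,4) g=1 f=8]
step 3: expand (4,3) (f=6, h=4) → closed; open now [(4,2) g=3 f=6, (5,3) g=1 f=6, (6,4) g=1 f=8]
step 4: expand (4,2) (f=6, h=3) → closed; open now [(3,2) g=4 f=6, (4,1) g=4 f=6, (5,2) g=4 f=8, (5,3) g=1 f=6, (6,4) g=1 f=8]
step 5: expand (3,2) (f=6, h=2) → closed; open now [(3,1) g=5 f=6, (4,1) g=4 f=6, (5,2) g=4 f=8, (5,3) g=1 f=6, (6,4) g=1 f=8]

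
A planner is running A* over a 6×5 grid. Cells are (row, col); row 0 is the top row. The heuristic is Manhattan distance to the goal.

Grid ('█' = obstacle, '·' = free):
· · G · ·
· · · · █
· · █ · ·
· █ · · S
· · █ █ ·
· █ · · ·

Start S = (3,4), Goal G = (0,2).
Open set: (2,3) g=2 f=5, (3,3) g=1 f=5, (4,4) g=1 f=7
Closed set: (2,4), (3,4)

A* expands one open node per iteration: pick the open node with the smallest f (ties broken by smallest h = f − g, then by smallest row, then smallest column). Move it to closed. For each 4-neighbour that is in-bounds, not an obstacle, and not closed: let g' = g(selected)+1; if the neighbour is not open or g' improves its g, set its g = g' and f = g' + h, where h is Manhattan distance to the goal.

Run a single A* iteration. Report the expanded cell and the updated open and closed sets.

expanded=(2,3); open=[(1,3) g=3 f=5, (3,3) g=1 f=5, (4,4) g=1 f=7]; closed=[(2,3), (2,4), (3,4)]

step 1: expand (2,3) (f=5, h=3) → closed; open now [(1,3) g=3 f=5, (3,3) g=1 f=5, (4,4) g=1 f=7]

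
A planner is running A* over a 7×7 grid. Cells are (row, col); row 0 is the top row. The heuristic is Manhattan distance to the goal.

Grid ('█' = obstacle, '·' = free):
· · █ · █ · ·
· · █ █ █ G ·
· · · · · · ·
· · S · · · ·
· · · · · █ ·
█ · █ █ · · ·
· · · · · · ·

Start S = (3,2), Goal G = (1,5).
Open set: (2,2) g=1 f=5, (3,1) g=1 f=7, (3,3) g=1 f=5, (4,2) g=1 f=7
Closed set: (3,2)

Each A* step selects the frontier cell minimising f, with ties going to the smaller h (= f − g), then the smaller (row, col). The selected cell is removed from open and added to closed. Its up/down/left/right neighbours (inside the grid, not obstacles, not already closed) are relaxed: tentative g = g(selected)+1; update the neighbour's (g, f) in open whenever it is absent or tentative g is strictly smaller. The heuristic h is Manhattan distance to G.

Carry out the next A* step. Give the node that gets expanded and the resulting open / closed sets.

expanded=(2,2); open=[(2,1) g=2 f=7, (2,3) g=2 f=5, (3,1) g=1 f=7, (3,3) g=1 f=5, (4,2) g=1 f=7]; closed=[(2,2), (3,2)]

step 1: expand (2,2) (f=5, h=4) → closed; open now [(2,1) g=2 f=7, (2,3) g=2 f=5, (3,1) g=1 f=7, (3,3) g=1 f=5, (4,2) g=1 f=7]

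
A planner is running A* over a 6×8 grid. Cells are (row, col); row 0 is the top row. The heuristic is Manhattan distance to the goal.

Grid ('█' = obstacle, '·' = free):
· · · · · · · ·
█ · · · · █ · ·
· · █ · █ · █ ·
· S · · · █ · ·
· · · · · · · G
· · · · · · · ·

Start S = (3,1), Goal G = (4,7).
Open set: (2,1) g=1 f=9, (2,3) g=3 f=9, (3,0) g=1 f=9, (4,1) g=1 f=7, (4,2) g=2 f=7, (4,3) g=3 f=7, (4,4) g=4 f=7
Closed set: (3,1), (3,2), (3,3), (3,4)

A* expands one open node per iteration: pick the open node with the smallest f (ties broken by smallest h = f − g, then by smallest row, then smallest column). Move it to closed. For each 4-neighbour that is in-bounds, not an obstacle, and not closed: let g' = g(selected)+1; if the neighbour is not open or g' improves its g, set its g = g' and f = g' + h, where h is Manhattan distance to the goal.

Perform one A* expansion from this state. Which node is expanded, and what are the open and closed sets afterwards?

expanded=(4,4); open=[(2,1) g=1 f=9, (2,3) g=3 f=9, (3,0) g=1 f=9, (4,1) g=1 f=7, (4,2) g=2 f=7, (4,3) g=3 f=7, (4,5) g=5 f=7, (5,4) g=5 f=9]; closed=[(3,1), (3,2), (3,3), (3,4), (4,4)]

step 1: expand (4,4) (f=7, h=3) → closed; open now [(2,1) g=1 f=9, (2,3) g=3 f=9, (3,0) g=1 f=9, (4,1) g=1 f=7, (4,2) g=2 f=7, (4,3) g=3 f=7, (4,5) g=5 f=7, (5,4) g=5 f=9]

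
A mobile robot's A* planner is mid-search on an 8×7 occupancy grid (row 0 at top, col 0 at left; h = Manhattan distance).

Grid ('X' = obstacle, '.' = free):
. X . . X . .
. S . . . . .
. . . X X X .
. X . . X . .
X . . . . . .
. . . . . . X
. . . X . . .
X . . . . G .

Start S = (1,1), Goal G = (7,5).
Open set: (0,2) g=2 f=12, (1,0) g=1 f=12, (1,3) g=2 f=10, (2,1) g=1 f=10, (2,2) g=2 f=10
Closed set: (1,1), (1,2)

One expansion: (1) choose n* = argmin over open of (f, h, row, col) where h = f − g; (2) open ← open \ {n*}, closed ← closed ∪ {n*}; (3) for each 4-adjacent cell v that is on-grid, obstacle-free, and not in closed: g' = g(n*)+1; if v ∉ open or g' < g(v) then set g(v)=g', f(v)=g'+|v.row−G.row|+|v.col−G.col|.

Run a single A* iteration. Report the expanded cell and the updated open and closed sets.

expanded=(1,3); open=[(0,2) g=2 f=12, (0,3) g=3 f=12, (1,0) g=1 f=12, (1,4) g=3 f=10, (2,1) g=1 f=10, (2,2) g=2 f=10]; closed=[(1,1), (1,2), (1,3)]

step 1: expand (1,3) (f=10, h=8) → closed; open now [(0,2) g=2 f=12, (0,3) g=3 f=12, (1,0) g=1 f=12, (1,4) g=3 f=10, (2,1) g=1 f=10, (2,2) g=2 f=10]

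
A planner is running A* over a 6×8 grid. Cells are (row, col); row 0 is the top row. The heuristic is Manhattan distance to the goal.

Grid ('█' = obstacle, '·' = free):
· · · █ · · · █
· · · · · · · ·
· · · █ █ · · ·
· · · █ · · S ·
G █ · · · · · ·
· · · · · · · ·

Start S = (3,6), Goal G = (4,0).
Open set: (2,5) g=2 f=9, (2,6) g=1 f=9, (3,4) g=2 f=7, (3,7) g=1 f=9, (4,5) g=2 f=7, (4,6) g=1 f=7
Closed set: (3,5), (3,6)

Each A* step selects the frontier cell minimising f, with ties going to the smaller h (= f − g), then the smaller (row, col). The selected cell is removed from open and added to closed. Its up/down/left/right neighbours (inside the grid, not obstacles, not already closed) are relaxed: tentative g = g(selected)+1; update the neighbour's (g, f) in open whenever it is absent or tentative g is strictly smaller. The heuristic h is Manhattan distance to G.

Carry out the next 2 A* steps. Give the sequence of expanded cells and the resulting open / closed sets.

step 1: expand (3,4) (f=7, h=5) → closed; open now [(2,5) g=2 f=9, (2,6) g=1 f=9, (3,7) g=1 f=9, (4,4) g=3 f=7, (4,5) g=2 f=7, (4,6) g=1 f=7]
step 2: expand (4,4) (f=7, h=4) → closed; open now [(2,5) g=2 f=9, (2,6) g=1 f=9, (3,7) g=1 f=9, (4,3) g=4 f=7, (4,5) g=2 f=7, (4,6) g=1 f=7, (5,4) g=4 f=9]

order=[(3,4) → (4,4)]; open=[(2,5) g=2 f=9, (2,6) g=1 f=9, (3,7) g=1 f=9, (4,3) g=4 f=7, (4,5) g=2 f=7, (4,6) g=1 f=7, (5,4) g=4 f=9]; closed=[(3,4), (3,5), (3,6), (4,4)]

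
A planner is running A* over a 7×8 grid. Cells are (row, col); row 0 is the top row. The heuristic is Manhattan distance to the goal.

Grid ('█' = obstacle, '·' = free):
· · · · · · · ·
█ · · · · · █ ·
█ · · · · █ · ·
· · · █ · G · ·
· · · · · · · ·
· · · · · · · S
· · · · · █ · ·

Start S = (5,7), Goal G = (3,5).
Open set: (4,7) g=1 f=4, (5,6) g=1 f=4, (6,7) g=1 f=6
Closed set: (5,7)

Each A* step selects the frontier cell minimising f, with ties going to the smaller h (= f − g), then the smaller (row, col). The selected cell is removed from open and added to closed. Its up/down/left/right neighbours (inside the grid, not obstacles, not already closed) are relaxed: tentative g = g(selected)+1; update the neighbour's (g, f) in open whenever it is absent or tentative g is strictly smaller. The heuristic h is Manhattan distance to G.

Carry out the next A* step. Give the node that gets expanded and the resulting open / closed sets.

expanded=(4,7); open=[(3,7) g=2 f=4, (4,6) g=2 f=4, (5,6) g=1 f=4, (6,7) g=1 f=6]; closed=[(4,7), (5,7)]

step 1: expand (4,7) (f=4, h=3) → closed; open now [(3,7) g=2 f=4, (4,6) g=2 f=4, (5,6) g=1 f=4, (6,7) g=1 f=6]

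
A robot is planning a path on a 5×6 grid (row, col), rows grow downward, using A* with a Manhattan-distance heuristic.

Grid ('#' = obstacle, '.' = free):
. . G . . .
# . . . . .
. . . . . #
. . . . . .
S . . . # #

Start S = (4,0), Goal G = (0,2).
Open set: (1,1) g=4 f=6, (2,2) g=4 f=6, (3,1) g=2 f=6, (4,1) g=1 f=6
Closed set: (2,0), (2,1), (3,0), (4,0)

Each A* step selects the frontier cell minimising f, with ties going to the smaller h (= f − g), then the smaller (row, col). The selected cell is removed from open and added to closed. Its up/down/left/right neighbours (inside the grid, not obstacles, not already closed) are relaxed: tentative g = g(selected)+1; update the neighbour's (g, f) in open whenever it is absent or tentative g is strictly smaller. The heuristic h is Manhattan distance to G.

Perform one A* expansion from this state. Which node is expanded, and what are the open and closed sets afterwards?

step 1: expand (1,1) (f=6, h=2) → closed; open now [(0,1) g=5 f=6, (1,2) g=5 f=6, (2,2) g=4 f=6, (3,1) g=2 f=6, (4,1) g=1 f=6]

expanded=(1,1); open=[(0,1) g=5 f=6, (1,2) g=5 f=6, (2,2) g=4 f=6, (3,1) g=2 f=6, (4,1) g=1 f=6]; closed=[(1,1), (2,0), (2,1), (3,0), (4,0)]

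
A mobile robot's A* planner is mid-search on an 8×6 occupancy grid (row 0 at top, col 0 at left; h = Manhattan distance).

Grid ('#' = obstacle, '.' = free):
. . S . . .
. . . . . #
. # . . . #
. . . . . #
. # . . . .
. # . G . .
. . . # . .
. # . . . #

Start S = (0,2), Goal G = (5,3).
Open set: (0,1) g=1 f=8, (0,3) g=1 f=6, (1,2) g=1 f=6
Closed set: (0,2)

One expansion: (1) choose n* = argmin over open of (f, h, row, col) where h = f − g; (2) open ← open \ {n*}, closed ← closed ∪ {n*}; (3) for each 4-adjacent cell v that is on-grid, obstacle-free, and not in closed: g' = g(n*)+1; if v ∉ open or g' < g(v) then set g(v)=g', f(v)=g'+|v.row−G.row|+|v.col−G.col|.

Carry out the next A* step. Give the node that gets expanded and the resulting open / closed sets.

expanded=(0,3); open=[(0,1) g=1 f=8, (0,4) g=2 f=8, (1,2) g=1 f=6, (1,3) g=2 f=6]; closed=[(0,2), (0,3)]

step 1: expand (0,3) (f=6, h=5) → closed; open now [(0,1) g=1 f=8, (0,4) g=2 f=8, (1,2) g=1 f=6, (1,3) g=2 f=6]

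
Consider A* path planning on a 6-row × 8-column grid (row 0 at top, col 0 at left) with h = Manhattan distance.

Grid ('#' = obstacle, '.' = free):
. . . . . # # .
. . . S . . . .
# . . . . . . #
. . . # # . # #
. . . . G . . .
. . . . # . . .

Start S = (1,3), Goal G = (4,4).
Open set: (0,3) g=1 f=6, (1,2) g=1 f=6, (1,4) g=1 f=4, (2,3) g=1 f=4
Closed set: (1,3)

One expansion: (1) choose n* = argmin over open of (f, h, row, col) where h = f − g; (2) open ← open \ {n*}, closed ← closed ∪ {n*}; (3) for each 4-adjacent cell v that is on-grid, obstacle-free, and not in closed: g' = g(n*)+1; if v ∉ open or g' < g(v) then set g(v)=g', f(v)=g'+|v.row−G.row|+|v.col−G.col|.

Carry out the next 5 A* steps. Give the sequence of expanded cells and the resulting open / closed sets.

step 1: expand (1,4) (f=4, h=3) → closed; open now [(0,3) g=1 f=6, (0,4) g=2 f=6, (1,2) g=1 f=6, (1,5) g=2 f=6, (2,3) g=1 f=4, (2,4) g=2 f=4]
step 2: expand (2,4) (f=4, h=2) → closed; open now [(0,3) g=1 f=6, (0,4) g=2 f=6, (1,2) g=1 f=6, (1,5) g=2 f=6, (2,3) g=1 f=4, (2,5) g=3 f=6]
step 3: expand (2,3) (f=4, h=3) → closed; open now [(0,3) g=1 f=6, (0,4) g=2 f=6, (1,2) g=1 f=6, (1,5) g=2 f=6, (2,2) g=2 f=6, (2,5) g=3 f=6]
step 4: expand (2,5) (f=6, h=3) → closed; open now [(0,3) g=1 f=6, (0,4) g=2 f=6, (1,2) g=1 f=6, (1,5) g=2 f=6, (2,2) g=2 f=6, (2,6) g=4 f=8, (3,5) g=4 f=6]
step 5: expand (3,5) (f=6, h=2) → closed; open now [(0,3) g=1 f=6, (0,4) g=2 f=6, (1,2) g=1 f=6, (1,5) g=2 f=6, (2,2) g=2 f=6, (2,6) g=4 f=8, (4,5) g=5 f=6]

order=[(1,4) → (2,4) → (2,3) → (2,5) → (3,5)]; open=[(0,3) g=1 f=6, (0,4) g=2 f=6, (1,2) g=1 f=6, (1,5) g=2 f=6, (2,2) g=2 f=6, (2,6) g=4 f=8, (4,5) g=5 f=6]; closed=[(1,3), (1,4), (2,3), (2,4), (2,5), (3,5)]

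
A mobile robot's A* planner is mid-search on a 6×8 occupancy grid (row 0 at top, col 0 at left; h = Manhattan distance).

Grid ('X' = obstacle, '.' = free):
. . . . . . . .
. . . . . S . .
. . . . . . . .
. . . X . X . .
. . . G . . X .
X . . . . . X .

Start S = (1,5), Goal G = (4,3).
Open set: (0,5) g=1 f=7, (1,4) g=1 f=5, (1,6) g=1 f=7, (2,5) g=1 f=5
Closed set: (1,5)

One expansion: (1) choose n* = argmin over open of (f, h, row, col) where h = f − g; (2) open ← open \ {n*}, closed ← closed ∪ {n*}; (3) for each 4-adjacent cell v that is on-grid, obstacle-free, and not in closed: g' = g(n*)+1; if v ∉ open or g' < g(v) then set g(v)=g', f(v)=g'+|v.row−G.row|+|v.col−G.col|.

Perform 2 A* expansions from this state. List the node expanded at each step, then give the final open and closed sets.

order=[(1,4) → (1,3)]; open=[(0,3) g=3 f=7, (0,4) g=2 f=7, (0,5) g=1 f=7, (1,2) g=3 f=7, (1,6) g=1 f=7, (2,3) g=3 f=5, (2,4) g=2 f=5, (2,5) g=1 f=5]; closed=[(1,3), (1,4), (1,5)]

step 1: expand (1,4) (f=5, h=4) → closed; open now [(0,4) g=2 f=7, (0,5) g=1 f=7, (1,3) g=2 f=5, (1,6) g=1 f=7, (2,4) g=2 f=5, (2,5) g=1 f=5]
step 2: expand (1,3) (f=5, h=3) → closed; open now [(0,3) g=3 f=7, (0,4) g=2 f=7, (0,5) g=1 f=7, (1,2) g=3 f=7, (1,6) g=1 f=7, (2,3) g=3 f=5, (2,4) g=2 f=5, (2,5) g=1 f=5]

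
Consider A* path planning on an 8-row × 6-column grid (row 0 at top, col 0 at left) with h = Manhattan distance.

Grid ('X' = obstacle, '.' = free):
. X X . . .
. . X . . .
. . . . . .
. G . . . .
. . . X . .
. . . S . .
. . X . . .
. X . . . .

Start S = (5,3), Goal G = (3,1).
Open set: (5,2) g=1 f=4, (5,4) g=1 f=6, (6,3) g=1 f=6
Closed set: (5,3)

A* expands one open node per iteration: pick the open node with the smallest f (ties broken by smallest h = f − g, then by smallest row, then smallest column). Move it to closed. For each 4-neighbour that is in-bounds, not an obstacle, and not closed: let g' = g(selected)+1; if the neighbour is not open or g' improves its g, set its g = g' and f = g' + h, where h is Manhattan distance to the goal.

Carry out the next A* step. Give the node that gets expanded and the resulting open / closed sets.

step 1: expand (5,2) (f=4, h=3) → closed; open now [(4,2) g=2 f=4, (5,1) g=2 f=4, (5,4) g=1 f=6, (6,3) g=1 f=6]

expanded=(5,2); open=[(4,2) g=2 f=4, (5,1) g=2 f=4, (5,4) g=1 f=6, (6,3) g=1 f=6]; closed=[(5,2), (5,3)]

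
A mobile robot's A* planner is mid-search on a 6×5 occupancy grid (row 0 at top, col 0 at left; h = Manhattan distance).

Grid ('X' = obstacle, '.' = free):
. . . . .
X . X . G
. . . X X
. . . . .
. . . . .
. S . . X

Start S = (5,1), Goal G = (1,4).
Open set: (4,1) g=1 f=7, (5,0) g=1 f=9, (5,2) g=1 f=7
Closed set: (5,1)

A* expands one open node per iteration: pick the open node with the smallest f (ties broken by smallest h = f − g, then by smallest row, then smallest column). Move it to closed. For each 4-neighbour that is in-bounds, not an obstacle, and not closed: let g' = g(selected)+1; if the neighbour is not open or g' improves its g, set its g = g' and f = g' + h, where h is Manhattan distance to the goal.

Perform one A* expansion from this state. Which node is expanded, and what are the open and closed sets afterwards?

expanded=(4,1); open=[(3,1) g=2 f=7, (4,0) g=2 f=9, (4,2) g=2 f=7, (5,0) g=1 f=9, (5,2) g=1 f=7]; closed=[(4,1), (5,1)]

step 1: expand (4,1) (f=7, h=6) → closed; open now [(3,1) g=2 f=7, (4,0) g=2 f=9, (4,2) g=2 f=7, (5,0) g=1 f=9, (5,2) g=1 f=7]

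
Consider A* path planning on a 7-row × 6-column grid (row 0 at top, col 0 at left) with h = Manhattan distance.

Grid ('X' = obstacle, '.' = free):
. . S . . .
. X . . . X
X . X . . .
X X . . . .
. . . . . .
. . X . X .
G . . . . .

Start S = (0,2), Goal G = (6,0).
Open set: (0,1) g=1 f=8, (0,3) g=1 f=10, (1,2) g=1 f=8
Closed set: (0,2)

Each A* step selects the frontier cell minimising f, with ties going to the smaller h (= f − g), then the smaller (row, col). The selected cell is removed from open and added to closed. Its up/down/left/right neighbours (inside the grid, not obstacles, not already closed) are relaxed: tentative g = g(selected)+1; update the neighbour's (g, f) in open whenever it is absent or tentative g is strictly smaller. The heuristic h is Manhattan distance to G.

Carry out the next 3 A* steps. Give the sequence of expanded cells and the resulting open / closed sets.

step 1: expand (0,1) (f=8, h=7) → closed; open now [(0,0) g=2 f=8, (0,3) g=1 f=10, (1,2) g=1 f=8]
step 2: expand (0,0) (f=8, h=6) → closed; open now [(0,3) g=1 f=10, (1,0) g=3 f=8, (1,2) g=1 f=8]
step 3: expand (1,0) (f=8, h=5) → closed; open now [(0,3) g=1 f=10, (1,2) g=1 f=8]

order=[(0,1) → (0,0) → (1,0)]; open=[(0,3) g=1 f=10, (1,2) g=1 f=8]; closed=[(0,0), (0,1), (0,2), (1,0)]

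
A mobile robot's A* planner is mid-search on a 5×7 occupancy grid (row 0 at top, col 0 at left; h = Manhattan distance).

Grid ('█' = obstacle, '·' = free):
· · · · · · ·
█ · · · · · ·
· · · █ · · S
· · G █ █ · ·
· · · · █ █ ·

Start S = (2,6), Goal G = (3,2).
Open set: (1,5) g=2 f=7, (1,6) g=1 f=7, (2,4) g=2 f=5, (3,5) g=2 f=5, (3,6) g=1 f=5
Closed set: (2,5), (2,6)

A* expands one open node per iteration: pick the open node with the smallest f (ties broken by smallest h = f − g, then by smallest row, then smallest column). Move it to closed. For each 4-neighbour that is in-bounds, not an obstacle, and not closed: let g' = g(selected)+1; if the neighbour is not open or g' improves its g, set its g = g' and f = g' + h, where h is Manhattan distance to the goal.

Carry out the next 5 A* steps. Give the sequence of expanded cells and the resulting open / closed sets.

step 1: expand (2,4) (f=5, h=3) → closed; open now [(1,4) g=3 f=7, (1,5) g=2 f=7, (1,6) g=1 f=7, (3,5) g=2 f=5, (3,6) g=1 f=5]
step 2: expand (3,5) (f=5, h=3) → closed; open now [(1,4) g=3 f=7, (1,5) g=2 f=7, (1,6) g=1 f=7, (3,6) g=1 f=5]
step 3: expand (3,6) (f=5, h=4) → closed; open now [(1,4) g=3 f=7, (1,5) g=2 f=7, (1,6) g=1 f=7, (4,6) g=2 f=7]
step 4: expand (1,4) (f=7, h=4) → closed; open now [(0,4) g=4 f=9, (1,3) g=4 f=7, (1,5) g=2 f=7, (1,6) g=1 f=7, (4,6) g=2 f=7]
step 5: expand (1,3) (f=7, h=3) → closed; open now [(0,3) g=5 f=9, (0,4) g=4 f=9, (1,2) g=5 f=7, (1,5) g=2 f=7, (1,6) g=1 f=7, (4,6) g=2 f=7]

order=[(2,4) → (3,5) → (3,6) → (1,4) → (1,3)]; open=[(0,3) g=5 f=9, (0,4) g=4 f=9, (1,2) g=5 f=7, (1,5) g=2 f=7, (1,6) g=1 f=7, (4,6) g=2 f=7]; closed=[(1,3), (1,4), (2,4), (2,5), (2,6), (3,5), (3,6)]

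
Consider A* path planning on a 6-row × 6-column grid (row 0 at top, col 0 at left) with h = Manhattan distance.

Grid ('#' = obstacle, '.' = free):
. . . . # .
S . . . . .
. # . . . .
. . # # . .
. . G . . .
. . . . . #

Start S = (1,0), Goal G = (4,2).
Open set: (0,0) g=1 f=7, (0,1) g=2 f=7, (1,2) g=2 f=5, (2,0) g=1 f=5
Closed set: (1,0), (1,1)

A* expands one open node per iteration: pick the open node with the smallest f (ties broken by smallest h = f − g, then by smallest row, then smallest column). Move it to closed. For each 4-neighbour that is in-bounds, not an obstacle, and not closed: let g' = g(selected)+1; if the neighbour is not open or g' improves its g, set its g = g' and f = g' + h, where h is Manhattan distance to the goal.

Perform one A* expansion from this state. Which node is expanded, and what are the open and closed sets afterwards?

expanded=(1,2); open=[(0,0) g=1 f=7, (0,1) g=2 f=7, (0,2) g=3 f=7, (1,3) g=3 f=7, (2,0) g=1 f=5, (2,2) g=3 f=5]; closed=[(1,0), (1,1), (1,2)]

step 1: expand (1,2) (f=5, h=3) → closed; open now [(0,0) g=1 f=7, (0,1) g=2 f=7, (0,2) g=3 f=7, (1,3) g=3 f=7, (2,0) g=1 f=5, (2,2) g=3 f=5]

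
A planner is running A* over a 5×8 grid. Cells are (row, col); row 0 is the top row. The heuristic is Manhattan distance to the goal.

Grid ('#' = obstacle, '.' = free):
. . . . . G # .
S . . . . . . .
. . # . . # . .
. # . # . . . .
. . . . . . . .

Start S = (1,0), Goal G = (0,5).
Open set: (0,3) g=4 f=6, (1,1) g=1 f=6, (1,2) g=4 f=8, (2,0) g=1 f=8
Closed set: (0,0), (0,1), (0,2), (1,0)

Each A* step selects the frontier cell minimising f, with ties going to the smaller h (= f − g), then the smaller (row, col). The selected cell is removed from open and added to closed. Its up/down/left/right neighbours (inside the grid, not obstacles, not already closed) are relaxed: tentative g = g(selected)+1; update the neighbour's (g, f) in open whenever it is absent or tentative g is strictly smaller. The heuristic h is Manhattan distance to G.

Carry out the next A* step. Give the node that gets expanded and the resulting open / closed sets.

expanded=(0,3); open=[(0,4) g=5 f=6, (1,1) g=1 f=6, (1,2) g=4 f=8, (1,3) g=5 f=8, (2,0) g=1 f=8]; closed=[(0,0), (0,1), (0,2), (0,3), (1,0)]

step 1: expand (0,3) (f=6, h=2) → closed; open now [(0,4) g=5 f=6, (1,1) g=1 f=6, (1,2) g=4 f=8, (1,3) g=5 f=8, (2,0) g=1 f=8]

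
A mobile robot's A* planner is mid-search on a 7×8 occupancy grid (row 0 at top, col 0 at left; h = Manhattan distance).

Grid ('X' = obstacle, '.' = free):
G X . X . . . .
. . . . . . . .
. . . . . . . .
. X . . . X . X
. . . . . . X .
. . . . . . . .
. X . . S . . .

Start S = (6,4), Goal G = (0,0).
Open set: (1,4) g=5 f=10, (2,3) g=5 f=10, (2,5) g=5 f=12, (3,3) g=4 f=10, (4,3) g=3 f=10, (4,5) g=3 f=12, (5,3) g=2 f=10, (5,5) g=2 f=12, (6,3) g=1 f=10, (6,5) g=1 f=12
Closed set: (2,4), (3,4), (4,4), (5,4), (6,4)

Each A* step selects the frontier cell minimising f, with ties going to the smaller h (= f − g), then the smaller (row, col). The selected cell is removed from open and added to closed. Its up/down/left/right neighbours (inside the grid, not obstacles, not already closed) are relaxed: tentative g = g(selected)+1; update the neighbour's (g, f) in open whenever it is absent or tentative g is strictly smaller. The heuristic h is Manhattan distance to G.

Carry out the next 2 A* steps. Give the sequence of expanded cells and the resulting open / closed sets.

step 1: expand (1,4) (f=10, h=5) → closed; open now [(0,4) g=6 f=10, (1,3) g=6 f=10, (1,5) g=6 f=12, (2,3) g=5 f=10, (2,5) g=5 f=12, (3,3) g=4 f=10, (4,3) g=3 f=10, (4,5) g=3 f=12, (5,3) g=2 f=10, (5,5) g=2 f=12, (6,3) g=1 f=10, (6,5) g=1 f=12]
step 2: expand (0,4) (f=10, h=4) → closed; open now [(0,5) g=7 f=12, (1,3) g=6 f=10, (1,5) g=6 f=12, (2,3) g=5 f=10, (2,5) g=5 f=12, (3,3) g=4 f=10, (4,3) g=3 f=10, (4,5) g=3 f=12, (5,3) g=2 f=10, (5,5) g=2 f=12, (6,3) g=1 f=10, (6,5) g=1 f=12]

order=[(1,4) → (0,4)]; open=[(0,5) g=7 f=12, (1,3) g=6 f=10, (1,5) g=6 f=12, (2,3) g=5 f=10, (2,5) g=5 f=12, (3,3) g=4 f=10, (4,3) g=3 f=10, (4,5) g=3 f=12, (5,3) g=2 f=10, (5,5) g=2 f=12, (6,3) g=1 f=10, (6,5) g=1 f=12]; closed=[(0,4), (1,4), (2,4), (3,4), (4,4), (5,4), (6,4)]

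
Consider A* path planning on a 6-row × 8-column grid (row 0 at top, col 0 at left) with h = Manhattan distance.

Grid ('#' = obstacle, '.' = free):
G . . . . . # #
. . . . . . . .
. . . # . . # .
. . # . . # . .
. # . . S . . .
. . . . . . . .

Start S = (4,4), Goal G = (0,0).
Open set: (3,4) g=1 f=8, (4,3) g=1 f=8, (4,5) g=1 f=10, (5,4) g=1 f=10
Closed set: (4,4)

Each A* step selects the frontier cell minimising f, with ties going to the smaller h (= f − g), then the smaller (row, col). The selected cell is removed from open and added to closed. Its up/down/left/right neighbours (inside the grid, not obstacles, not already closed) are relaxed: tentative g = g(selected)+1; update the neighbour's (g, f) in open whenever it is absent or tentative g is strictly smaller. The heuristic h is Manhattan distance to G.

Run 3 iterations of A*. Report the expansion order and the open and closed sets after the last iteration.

order=[(3,4) → (2,4) → (1,4)]; open=[(0,4) g=4 f=8, (1,3) g=4 f=8, (1,5) g=4 f=10, (2,5) g=3 f=10, (3,3) g=2 f=8, (4,3) g=1 f=8, (4,5) g=1 f=10, (5,4) g=1 f=10]; closed=[(1,4), (2,4), (3,4), (4,4)]

step 1: expand (3,4) (f=8, h=7) → closed; open now [(2,4) g=2 f=8, (3,3) g=2 f=8, (4,3) g=1 f=8, (4,5) g=1 f=10, (5,4) g=1 f=10]
step 2: expand (2,4) (f=8, h=6) → closed; open now [(1,4) g=3 f=8, (2,5) g=3 f=10, (3,3) g=2 f=8, (4,3) g=1 f=8, (4,5) g=1 f=10, (5,4) g=1 f=10]
step 3: expand (1,4) (f=8, h=5) → closed; open now [(0,4) g=4 f=8, (1,3) g=4 f=8, (1,5) g=4 f=10, (2,5) g=3 f=10, (3,3) g=2 f=8, (4,3) g=1 f=8, (4,5) g=1 f=10, (5,4) g=1 f=10]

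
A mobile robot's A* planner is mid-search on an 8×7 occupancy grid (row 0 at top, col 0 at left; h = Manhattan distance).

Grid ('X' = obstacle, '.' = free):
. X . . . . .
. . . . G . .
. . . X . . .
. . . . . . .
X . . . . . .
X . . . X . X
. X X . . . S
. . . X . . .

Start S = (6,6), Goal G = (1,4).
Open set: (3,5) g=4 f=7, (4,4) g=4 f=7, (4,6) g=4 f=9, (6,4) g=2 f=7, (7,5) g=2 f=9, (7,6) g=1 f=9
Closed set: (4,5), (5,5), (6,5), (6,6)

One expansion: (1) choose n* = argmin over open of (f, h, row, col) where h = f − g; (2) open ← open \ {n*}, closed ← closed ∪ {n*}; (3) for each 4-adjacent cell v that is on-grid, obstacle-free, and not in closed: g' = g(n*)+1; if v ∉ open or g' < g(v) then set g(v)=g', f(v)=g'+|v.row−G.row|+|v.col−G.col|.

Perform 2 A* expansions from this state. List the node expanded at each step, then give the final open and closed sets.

step 1: expand (3,5) (f=7, h=3) → closed; open now [(2,5) g=5 f=7, (3,4) g=5 f=7, (3,6) g=5 f=9, (4,4) g=4 f=7, (4,6) g=4 f=9, (6,4) g=2 f=7, (7,5) g=2 f=9, (7,6) g=1 f=9]
step 2: expand (2,5) (f=7, h=2) → closed; open now [(1,5) g=6 f=7, (2,4) g=6 f=7, (2,6) g=6 f=9, (3,4) g=5 f=7, (3,6) g=5 f=9, (4,4) g=4 f=7, (4,6) g=4 f=9, (6,4) g=2 f=7, (7,5) g=2 f=9, (7,6) g=1 f=9]

order=[(3,5) → (2,5)]; open=[(1,5) g=6 f=7, (2,4) g=6 f=7, (2,6) g=6 f=9, (3,4) g=5 f=7, (3,6) g=5 f=9, (4,4) g=4 f=7, (4,6) g=4 f=9, (6,4) g=2 f=7, (7,5) g=2 f=9, (7,6) g=1 f=9]; closed=[(2,5), (3,5), (4,5), (5,5), (6,5), (6,6)]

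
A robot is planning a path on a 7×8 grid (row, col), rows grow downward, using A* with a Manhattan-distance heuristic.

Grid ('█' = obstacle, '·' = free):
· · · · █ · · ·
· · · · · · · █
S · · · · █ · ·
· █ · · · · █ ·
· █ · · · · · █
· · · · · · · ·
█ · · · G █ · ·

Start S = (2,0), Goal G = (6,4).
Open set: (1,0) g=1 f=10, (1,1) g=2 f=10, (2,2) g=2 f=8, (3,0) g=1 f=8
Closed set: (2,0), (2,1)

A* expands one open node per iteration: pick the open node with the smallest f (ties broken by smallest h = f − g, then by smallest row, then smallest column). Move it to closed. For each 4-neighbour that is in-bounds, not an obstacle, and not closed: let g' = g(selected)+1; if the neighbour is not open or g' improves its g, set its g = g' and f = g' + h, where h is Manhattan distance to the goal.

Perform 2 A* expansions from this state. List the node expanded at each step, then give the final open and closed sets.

order=[(2,2) → (2,3)]; open=[(1,0) g=1 f=10, (1,1) g=2 f=10, (1,2) g=3 f=10, (1,3) g=4 f=10, (2,4) g=4 f=8, (3,0) g=1 f=8, (3,2) g=3 f=8, (3,3) g=4 f=8]; closed=[(2,0), (2,1), (2,2), (2,3)]

step 1: expand (2,2) (f=8, h=6) → closed; open now [(1,0) g=1 f=10, (1,1) g=2 f=10, (1,2) g=3 f=10, (2,3) g=3 f=8, (3,0) g=1 f=8, (3,2) g=3 f=8]
step 2: expand (2,3) (f=8, h=5) → closed; open now [(1,0) g=1 f=10, (1,1) g=2 f=10, (1,2) g=3 f=10, (1,3) g=4 f=10, (2,4) g=4 f=8, (3,0) g=1 f=8, (3,2) g=3 f=8, (3,3) g=4 f=8]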